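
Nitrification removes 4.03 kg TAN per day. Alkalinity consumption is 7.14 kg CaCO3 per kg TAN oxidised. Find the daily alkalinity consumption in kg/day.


Alkalinity factor: 7.14 kg CaCO3 consumed per kg TAN nitrified
alk = 4.03 kg TAN * 7.14 = 28.7742 kg CaCO3/day

28.7742 kg CaCO3/day


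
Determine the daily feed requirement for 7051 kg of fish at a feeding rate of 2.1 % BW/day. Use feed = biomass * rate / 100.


Feeding rate fraction = 2.1% / 100 = 0.021
Daily feed = 7051 kg * 0.021 = 148.071 kg/day

148.071 kg/day


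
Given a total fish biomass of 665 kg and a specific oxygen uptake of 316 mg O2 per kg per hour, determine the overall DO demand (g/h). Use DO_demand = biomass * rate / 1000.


Total O2 consumption (mg/h) = 665 kg * 316 mg/(kg*h) = 210140 mg/h
Convert to g/h: 210140 / 1000 = 210.14 g/h

210.14 g/h


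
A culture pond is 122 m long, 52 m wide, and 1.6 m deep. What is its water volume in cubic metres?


Base area = L * W = 122 * 52 = 6344 m^2
Volume = area * depth = 6344 * 1.6 = 10150.4 m^3

10150.4 m^3


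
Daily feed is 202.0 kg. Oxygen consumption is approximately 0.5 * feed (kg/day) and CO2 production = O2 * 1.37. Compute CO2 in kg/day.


O2 = 202.0 * 0.5 = 101
CO2 = 101 * 1.37 = 138.37

138.37 kg/day


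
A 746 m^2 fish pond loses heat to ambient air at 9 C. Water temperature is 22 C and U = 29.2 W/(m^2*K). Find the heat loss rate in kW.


Temperature difference dT = 22 - 9 = 13 K
Heat loss (W) = U * A * dT = 29.2 * 746 * 13 = 283181.6 W
Convert to kW: 283181.6 / 1000 = 283.1816 kW

283.1816 kW


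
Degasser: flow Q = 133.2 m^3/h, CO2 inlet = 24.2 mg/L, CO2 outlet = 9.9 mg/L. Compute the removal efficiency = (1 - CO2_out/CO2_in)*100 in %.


CO2_out / CO2_in = 9.9 / 24.2 = 0.40909091
Fraction remaining = 0.40909091
efficiency = (1 - 0.40909091) * 100 = 59.0909 %

59.0909 %


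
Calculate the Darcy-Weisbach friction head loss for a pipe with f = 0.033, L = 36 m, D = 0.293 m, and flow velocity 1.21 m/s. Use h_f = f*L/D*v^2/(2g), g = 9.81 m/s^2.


v^2 = 1.21^2 = 1.4641 m^2/s^2
L/D = 36/0.293 = 122.86689
h_f = f*(L/D)*v^2/(2g) = 0.033 * 122.86689 * 1.4641 / 19.62 = 0.302566 m

0.302566 m


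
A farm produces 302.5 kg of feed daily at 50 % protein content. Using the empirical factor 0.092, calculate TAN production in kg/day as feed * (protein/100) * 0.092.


Protein in feed = 302.5 * 50/100 = 151.25 kg/day
TAN = protein * 0.092 = 151.25 * 0.092 = 13.915 kg/day

13.915 kg/day


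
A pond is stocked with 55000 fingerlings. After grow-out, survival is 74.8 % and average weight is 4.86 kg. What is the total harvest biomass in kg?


Survivors = 55000 * 74.8/100 = 41140 fish
Harvest biomass = survivors * W_f = 41140 * 4.86 = 199940.4 kg

199940.4 kg


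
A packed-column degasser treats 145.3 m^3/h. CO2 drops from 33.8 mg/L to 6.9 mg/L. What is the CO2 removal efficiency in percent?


CO2_out / CO2_in = 6.9 / 33.8 = 0.20414201
Fraction remaining = 0.20414201
efficiency = (1 - 0.20414201) * 100 = 79.5858 %

79.5858 %


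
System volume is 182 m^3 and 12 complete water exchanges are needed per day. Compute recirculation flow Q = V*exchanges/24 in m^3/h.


Daily recirculation volume = 182 m^3 * 12 = 2184 m^3/day
Flow rate Q = daily volume / 24 h = 2184 / 24 = 91 m^3/h

91 m^3/h


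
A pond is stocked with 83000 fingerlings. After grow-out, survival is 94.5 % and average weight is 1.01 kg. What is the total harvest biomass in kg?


Survivors = 83000 * 94.5/100 = 78435 fish
Harvest biomass = survivors * W_f = 78435 * 1.01 = 79219.35 kg

79219.35 kg


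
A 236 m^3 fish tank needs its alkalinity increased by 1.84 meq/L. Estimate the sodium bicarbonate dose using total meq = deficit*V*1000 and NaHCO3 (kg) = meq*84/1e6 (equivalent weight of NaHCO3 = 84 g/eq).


Tank volume in L = 236 m^3 * 1000 = 236000 L
Total meq required = 1.84 meq/L * 236000 L = 434240 meq
NaHCO3 mass = 434240 meq * 84 mg/meq / 1e6 = 36.4762 kg

36.4762 kg


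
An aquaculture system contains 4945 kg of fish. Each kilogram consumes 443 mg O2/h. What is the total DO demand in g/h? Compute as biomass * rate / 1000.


Total O2 consumption (mg/h) = 4945 kg * 443 mg/(kg*h) = 2190635 mg/h
Convert to g/h: 2190635 / 1000 = 2190.635 g/h

2190.635 g/h


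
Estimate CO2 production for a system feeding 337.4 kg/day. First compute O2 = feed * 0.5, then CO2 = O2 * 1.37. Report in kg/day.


O2 = 337.4 * 0.5 = 168.7
CO2 = 168.7 * 1.37 = 231.119

231.119 kg/day


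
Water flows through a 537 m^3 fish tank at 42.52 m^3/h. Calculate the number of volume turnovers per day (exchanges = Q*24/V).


Daily flow volume = 42.52 m^3/h * 24 h = 1020.48 m^3/day
Exchanges = daily flow / tank volume = 1020.48 / 537 = 1.90034 exchanges/day

1.90034 exchanges/day


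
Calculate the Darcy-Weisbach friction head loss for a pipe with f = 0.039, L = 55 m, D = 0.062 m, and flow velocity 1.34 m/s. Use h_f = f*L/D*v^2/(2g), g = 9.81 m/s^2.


v^2 = 1.34^2 = 1.7956 m^2/s^2
L/D = 55/0.062 = 887.09677
h_f = f*(L/D)*v^2/(2g) = 0.039 * 887.09677 * 1.7956 / 19.62 = 3.16626 m

3.16626 m


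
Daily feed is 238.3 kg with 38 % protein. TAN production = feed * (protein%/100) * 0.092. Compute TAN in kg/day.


Protein in feed = 238.3 * 38/100 = 90.554 kg/day
TAN = protein * 0.092 = 90.554 * 0.092 = 8.330968 kg/day

8.330968 kg/day


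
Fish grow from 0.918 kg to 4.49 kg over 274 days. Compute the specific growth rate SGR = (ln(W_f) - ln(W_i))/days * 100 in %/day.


ln(W_f) = ln(4.49) = 1.5018527
ln(W_i) = ln(0.918) = -0.085557888
ln(W_f) - ln(W_i) = 1.5018527 - -0.085557888 = 1.5874106
SGR = 1.5874106 / 274 * 100 = 0.579347 %/day

0.579347 %/day


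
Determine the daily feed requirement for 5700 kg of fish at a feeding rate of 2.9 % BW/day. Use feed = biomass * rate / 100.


Feeding rate fraction = 2.9% / 100 = 0.029
Daily feed = 5700 kg * 0.029 = 165.3 kg/day

165.3 kg/day


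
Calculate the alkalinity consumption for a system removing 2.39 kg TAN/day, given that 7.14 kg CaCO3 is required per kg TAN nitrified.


Alkalinity factor: 7.14 kg CaCO3 consumed per kg TAN nitrified
alk = 2.39 kg TAN * 7.14 = 17.0646 kg CaCO3/day

17.0646 kg CaCO3/day


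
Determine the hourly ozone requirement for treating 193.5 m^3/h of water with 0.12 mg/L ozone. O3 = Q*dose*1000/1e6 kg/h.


O3 demand (mg/h) = Q * dose * 1000 = 193.5 * 0.12 * 1000 = 23220 mg/h
Convert mg to kg: 23220 / 1e6 = 0.02322 kg/h

0.02322 kg/h


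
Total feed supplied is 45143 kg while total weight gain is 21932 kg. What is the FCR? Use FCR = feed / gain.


FCR = feed consumed / weight gained
FCR = 45143 kg / 21932 kg = 2.05832

2.05832


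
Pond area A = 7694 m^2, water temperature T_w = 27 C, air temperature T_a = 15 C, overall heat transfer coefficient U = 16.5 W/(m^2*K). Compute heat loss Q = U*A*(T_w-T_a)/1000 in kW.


Temperature difference dT = 27 - 15 = 12 K
Heat loss (W) = U * A * dT = 16.5 * 7694 * 12 = 1523412 W
Convert to kW: 1523412 / 1000 = 1523.412 kW

1523.412 kW


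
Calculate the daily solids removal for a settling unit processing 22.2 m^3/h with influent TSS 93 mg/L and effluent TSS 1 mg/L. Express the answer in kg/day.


Concentration drop: TSS_in - TSS_out = 93 - 1 = 92 mg/L
Hourly solids removed = Q * dTSS = 22.2 m^3/h * 92 mg/L = 2042.4 g/h  (m^3/h * mg/L = g/h)
Daily solids removed = 2042.4 * 24 = 49017.6 g/day
Convert g to kg: 49017.6 / 1000 = 49.0176 kg/day

49.0176 kg/day


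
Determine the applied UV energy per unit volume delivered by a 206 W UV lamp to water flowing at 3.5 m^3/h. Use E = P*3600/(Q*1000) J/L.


Energy delivered per hour = 206 W * 3600 s = 741600 J/h
Volume treated per hour = 3.5 m^3/h * 1000 = 3500 L/h
dose = 741600 / 3500 = 211.886 J/L

211.886 J/L


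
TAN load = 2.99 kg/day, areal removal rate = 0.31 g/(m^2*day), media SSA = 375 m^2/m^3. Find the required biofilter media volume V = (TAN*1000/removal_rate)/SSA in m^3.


A = 2.99*1000 / 0.31 = 9645.1613 m^2
V = 9645.1613 / 375 = 25.7204

25.7204 m^3


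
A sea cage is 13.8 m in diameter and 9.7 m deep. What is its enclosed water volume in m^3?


r = d/2 = 13.8/2 = 6.9 m
Base area = pi*r^2 = pi*6.9^2 = 149.57123 m^2
Volume = 149.57123 * 9.7 = 1450.84 m^3

1450.84 m^3


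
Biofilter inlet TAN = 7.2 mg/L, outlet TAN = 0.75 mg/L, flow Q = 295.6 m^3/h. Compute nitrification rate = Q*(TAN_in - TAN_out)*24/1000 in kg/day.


Concentration drop: TAN_in - TAN_out = 7.2 - 0.75 = 6.45 mg/L
Hourly TAN removed = Q * dTAN = 295.6 m^3/h * 6.45 mg/L = 1906.62 g/h  (m^3/h * mg/L = g/h)
Daily TAN removed = 1906.62 * 24 = 45758.88 g/day
Convert to kg/day: 45758.88 / 1000 = 45.75888 kg/day

45.75888 kg/day


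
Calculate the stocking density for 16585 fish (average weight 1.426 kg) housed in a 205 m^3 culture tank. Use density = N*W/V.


Total biomass = 16585 fish * 1.426 kg = 23650.21 kg
Density = total biomass / volume = 23650.21 / 205 = 115.367 kg/m^3

115.367 kg/m^3


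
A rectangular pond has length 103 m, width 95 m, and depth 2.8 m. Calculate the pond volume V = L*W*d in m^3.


Base area = L * W = 103 * 95 = 9785 m^2
Volume = area * depth = 9785 * 2.8 = 27398 m^3

27398 m^3


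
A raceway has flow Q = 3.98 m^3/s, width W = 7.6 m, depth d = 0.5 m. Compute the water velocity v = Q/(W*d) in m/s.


Cross-sectional area = W * d = 7.6 * 0.5 = 3.8 m^2
Velocity = Q / A = 3.98 / 3.8 = 1.04737 m/s

1.04737 m/s


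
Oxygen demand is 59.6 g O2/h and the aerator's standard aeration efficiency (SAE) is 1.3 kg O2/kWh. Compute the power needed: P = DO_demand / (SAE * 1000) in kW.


SAE in g O2/kWh = 1.3 * 1000 = 1300 g/kWh
P = DO_demand / SAE_g = 59.6 / 1300 = 0.0458462 kW

0.0458462 kW


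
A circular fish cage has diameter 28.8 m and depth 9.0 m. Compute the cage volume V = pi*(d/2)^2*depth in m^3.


r = d/2 = 28.8/2 = 14.4 m
Base area = pi*r^2 = pi*14.4^2 = 651.44065 m^2
Volume = 651.44065 * 9.0 = 5862.97 m^3

5862.97 m^3


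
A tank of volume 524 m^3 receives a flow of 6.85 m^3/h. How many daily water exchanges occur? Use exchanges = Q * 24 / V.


Daily flow volume = 6.85 m^3/h * 24 h = 164.4 m^3/day
Exchanges = daily flow / tank volume = 164.4 / 524 = 0.31374 exchanges/day

0.31374 exchanges/day


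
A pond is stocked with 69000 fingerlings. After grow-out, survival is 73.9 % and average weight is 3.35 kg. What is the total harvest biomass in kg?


Survivors = 69000 * 73.9/100 = 50991 fish
Harvest biomass = survivors * W_f = 50991 * 3.35 = 170819.85 kg

170819.85 kg


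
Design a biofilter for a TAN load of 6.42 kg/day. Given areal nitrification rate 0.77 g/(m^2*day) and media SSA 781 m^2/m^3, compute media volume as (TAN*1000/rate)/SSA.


A = 6.42*1000 / 0.77 = 8337.6623 m^2
V = 8337.6623 / 781 = 10.6756

10.6756 m^3


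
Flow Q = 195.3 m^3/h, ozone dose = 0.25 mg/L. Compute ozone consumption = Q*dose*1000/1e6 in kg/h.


O3 demand (mg/h) = Q * dose * 1000 = 195.3 * 0.25 * 1000 = 48825 mg/h
Convert mg to kg: 48825 / 1e6 = 0.048825 kg/h

0.048825 kg/h


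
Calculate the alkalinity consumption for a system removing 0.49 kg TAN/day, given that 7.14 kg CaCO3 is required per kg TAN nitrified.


Alkalinity factor: 7.14 kg CaCO3 consumed per kg TAN nitrified
alk = 0.49 kg TAN * 7.14 = 3.4986 kg CaCO3/day

3.4986 kg CaCO3/day


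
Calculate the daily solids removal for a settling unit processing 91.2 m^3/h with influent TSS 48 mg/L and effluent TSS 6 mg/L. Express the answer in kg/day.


Concentration drop: TSS_in - TSS_out = 48 - 6 = 42 mg/L
Hourly solids removed = Q * dTSS = 91.2 m^3/h * 42 mg/L = 3830.4 g/h  (m^3/h * mg/L = g/h)
Daily solids removed = 3830.4 * 24 = 91929.6 g/day
Convert g to kg: 91929.6 / 1000 = 91.9296 kg/day

91.9296 kg/day


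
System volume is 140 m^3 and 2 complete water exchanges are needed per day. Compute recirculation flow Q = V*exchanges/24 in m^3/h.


Daily recirculation volume = 140 m^3 * 2 = 280 m^3/day
Flow rate Q = daily volume / 24 h = 280 / 24 = 11.6667 m^3/h

11.6667 m^3/h


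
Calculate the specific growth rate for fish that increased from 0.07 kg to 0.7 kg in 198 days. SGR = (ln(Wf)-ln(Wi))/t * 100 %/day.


ln(W_f) = ln(0.7) = -0.35667494
ln(W_i) = ln(0.07) = -2.65926
ln(W_f) - ln(W_i) = -0.35667494 - -2.65926 = 2.3025851
SGR = 2.3025851 / 198 * 100 = 1.16292 %/day

1.16292 %/day


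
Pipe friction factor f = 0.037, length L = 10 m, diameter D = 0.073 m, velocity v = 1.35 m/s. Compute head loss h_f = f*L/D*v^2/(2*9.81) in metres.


v^2 = 1.35^2 = 1.8225 m^2/s^2
L/D = 10/0.073 = 136.9863
h_f = f*(L/D)*v^2/(2g) = 0.037 * 136.9863 * 1.8225 / 19.62 = 0.470812 m

0.470812 m


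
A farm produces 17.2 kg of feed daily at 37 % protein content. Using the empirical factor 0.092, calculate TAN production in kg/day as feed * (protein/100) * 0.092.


Protein in feed = 17.2 * 37/100 = 6.364 kg/day
TAN = protein * 0.092 = 6.364 * 0.092 = 0.585488 kg/day

0.585488 kg/day


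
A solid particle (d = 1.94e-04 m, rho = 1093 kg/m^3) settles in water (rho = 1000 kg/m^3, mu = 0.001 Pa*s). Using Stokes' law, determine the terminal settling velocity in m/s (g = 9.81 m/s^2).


Density difference: rho_p - rho_f = 1093 - 1000 = 93 kg/m^3
d^2 = (1.94e-04)^2 = 3.7636e-08 m^2
Numerator = (rho_p - rho_f) * g * d^2 = 93 * 9.81 * 3.7636e-08 = 3.4336452e-05
Denominator = 18 * mu = 18 * 0.001 = 0.018
v_s = 3.4336452e-05 / 0.018 = 0.00190758 m/s
Check: Re = rho_f * v_s * d / mu = 1000 * 0.00190758 * 1.94e-04 / 0.001 = 0.37 < 1, so Stokes' law applies.

0.00190758 m/s


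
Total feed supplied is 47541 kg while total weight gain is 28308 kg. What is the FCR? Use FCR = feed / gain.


FCR = feed consumed / weight gained
FCR = 47541 kg / 28308 kg = 1.67942

1.67942


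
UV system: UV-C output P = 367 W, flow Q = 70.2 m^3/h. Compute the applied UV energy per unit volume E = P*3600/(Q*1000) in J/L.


Energy delivered per hour = 367 W * 3600 s = 1321200 J/h
Volume treated per hour = 70.2 m^3/h * 1000 = 70200 L/h
dose = 1321200 / 70200 = 18.8205 J/L

18.8205 J/L


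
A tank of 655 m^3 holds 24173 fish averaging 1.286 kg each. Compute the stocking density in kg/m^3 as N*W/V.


Total biomass = 24173 fish * 1.286 kg = 31086.478 kg
Density = total biomass / volume = 31086.478 / 655 = 47.4603 kg/m^3

47.4603 kg/m^3


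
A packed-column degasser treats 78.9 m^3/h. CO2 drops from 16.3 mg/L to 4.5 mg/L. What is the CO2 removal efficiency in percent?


CO2_out / CO2_in = 4.5 / 16.3 = 0.27607362
Fraction remaining = 0.27607362
efficiency = (1 - 0.27607362) * 100 = 72.3926 %

72.3926 %


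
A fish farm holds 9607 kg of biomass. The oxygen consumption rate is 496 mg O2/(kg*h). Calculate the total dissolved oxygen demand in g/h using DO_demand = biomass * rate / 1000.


Total O2 consumption (mg/h) = 9607 kg * 496 mg/(kg*h) = 4765072 mg/h
Convert to g/h: 4765072 / 1000 = 4765.072 g/h

4765.072 g/h


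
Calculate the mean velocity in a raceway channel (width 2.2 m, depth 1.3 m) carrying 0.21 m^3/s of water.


Cross-sectional area = W * d = 2.2 * 1.3 = 2.86 m^2
Velocity = Q / A = 0.21 / 2.86 = 0.0734266 m/s

0.0734266 m/s


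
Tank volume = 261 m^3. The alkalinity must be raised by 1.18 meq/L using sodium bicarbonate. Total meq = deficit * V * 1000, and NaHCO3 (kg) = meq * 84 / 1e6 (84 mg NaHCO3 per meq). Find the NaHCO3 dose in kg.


Tank volume in L = 261 m^3 * 1000 = 261000 L
Total meq required = 1.18 meq/L * 261000 L = 307980 meq
NaHCO3 mass = 307980 meq * 84 mg/meq / 1e6 = 25.8703 kg

25.8703 kg


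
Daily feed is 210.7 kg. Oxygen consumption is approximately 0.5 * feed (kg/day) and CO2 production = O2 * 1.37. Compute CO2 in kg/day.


O2 = 210.7 * 0.5 = 105.35
CO2 = 105.35 * 1.37 = 144.3295

144.3295 kg/day


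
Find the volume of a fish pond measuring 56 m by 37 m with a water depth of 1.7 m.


Base area = L * W = 56 * 37 = 2072 m^2
Volume = area * depth = 2072 * 1.7 = 3522.4 m^3

3522.4 m^3


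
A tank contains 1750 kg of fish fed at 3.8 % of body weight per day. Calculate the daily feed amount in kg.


Feeding rate fraction = 3.8% / 100 = 0.038
Daily feed = 1750 kg * 0.038 = 66.5 kg/day

66.5 kg/day


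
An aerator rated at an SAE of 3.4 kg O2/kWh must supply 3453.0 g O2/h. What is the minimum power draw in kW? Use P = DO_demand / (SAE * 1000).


SAE in g O2/kWh = 3.4 * 1000 = 3400 g/kWh
P = DO_demand / SAE_g = 3453.0 / 3400 = 1.01559 kW

1.01559 kW


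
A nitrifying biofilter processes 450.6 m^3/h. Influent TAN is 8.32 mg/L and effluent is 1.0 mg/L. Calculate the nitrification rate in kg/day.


Concentration drop: TAN_in - TAN_out = 8.32 - 1.0 = 7.32 mg/L
Hourly TAN removed = Q * dTAN = 450.6 m^3/h * 7.32 mg/L = 3298.392 g/h  (m^3/h * mg/L = g/h)
Daily TAN removed = 3298.392 * 24 = 79161.408 g/day
Convert to kg/day: 79161.408 / 1000 = 79.161408 kg/day

79.161408 kg/day


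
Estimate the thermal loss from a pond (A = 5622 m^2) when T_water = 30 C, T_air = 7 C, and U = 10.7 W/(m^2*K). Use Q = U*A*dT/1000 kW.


Temperature difference dT = 30 - 7 = 23 K
Heat loss (W) = U * A * dT = 10.7 * 5622 * 23 = 1383574.2 W
Convert to kW: 1383574.2 / 1000 = 1383.5742 kW

1383.5742 kW


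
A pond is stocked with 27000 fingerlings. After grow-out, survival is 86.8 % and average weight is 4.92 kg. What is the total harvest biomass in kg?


Survivors = 27000 * 86.8/100 = 23436 fish
Harvest biomass = survivors * W_f = 23436 * 4.92 = 115305.12 kg

115305.12 kg


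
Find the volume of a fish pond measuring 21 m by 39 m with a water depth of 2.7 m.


Base area = L * W = 21 * 39 = 819 m^2
Volume = area * depth = 819 * 2.7 = 2211.3 m^3

2211.3 m^3


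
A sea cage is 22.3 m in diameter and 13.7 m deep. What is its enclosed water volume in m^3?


r = d/2 = 22.3/2 = 11.15 m
Base area = pi*r^2 = pi*11.15^2 = 390.57065 m^2
Volume = 390.57065 * 13.7 = 5350.82 m^3

5350.82 m^3


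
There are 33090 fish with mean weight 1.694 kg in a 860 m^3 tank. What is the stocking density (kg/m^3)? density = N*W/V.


Total biomass = 33090 fish * 1.694 kg = 56054.46 kg
Density = total biomass / volume = 56054.46 / 860 = 65.1796 kg/m^3

65.1796 kg/m^3


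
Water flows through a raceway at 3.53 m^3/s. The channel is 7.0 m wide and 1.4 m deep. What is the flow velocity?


Cross-sectional area = W * d = 7.0 * 1.4 = 9.8 m^2
Velocity = Q / A = 3.53 / 9.8 = 0.360204 m/s

0.360204 m/s


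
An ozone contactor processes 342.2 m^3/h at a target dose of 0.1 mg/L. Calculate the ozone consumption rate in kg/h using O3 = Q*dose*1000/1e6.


O3 demand (mg/h) = Q * dose * 1000 = 342.2 * 0.1 * 1000 = 34220 mg/h
Convert mg to kg: 34220 / 1e6 = 0.03422 kg/h

0.03422 kg/h


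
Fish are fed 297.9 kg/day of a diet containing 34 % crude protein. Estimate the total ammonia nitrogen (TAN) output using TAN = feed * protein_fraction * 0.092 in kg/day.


Protein in feed = 297.9 * 34/100 = 101.286 kg/day
TAN = protein * 0.092 = 101.286 * 0.092 = 9.318312 kg/day

9.318312 kg/day


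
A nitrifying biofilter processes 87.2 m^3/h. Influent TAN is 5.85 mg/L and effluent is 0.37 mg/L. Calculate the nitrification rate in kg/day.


Concentration drop: TAN_in - TAN_out = 5.85 - 0.37 = 5.48 mg/L
Hourly TAN removed = Q * dTAN = 87.2 m^3/h * 5.48 mg/L = 477.856 g/h  (m^3/h * mg/L = g/h)
Daily TAN removed = 477.856 * 24 = 11468.544 g/day
Convert to kg/day: 11468.544 / 1000 = 11.468544 kg/day

11.468544 kg/day


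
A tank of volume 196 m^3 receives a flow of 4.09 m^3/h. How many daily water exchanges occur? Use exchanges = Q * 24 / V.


Daily flow volume = 4.09 m^3/h * 24 h = 98.16 m^3/day
Exchanges = daily flow / tank volume = 98.16 / 196 = 0.500816 exchanges/day

0.500816 exchanges/day


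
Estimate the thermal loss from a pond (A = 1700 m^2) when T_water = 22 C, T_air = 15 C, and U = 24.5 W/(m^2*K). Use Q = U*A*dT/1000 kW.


Temperature difference dT = 22 - 15 = 7 K
Heat loss (W) = U * A * dT = 24.5 * 1700 * 7 = 291550 W
Convert to kW: 291550 / 1000 = 291.55 kW

291.55 kW


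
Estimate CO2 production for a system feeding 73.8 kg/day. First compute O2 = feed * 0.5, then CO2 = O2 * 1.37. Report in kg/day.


O2 = 73.8 * 0.5 = 36.9
CO2 = 36.9 * 1.37 = 50.553

50.553 kg/day


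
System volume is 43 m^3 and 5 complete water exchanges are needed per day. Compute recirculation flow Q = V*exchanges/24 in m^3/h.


Daily recirculation volume = 43 m^3 * 5 = 215 m^3/day
Flow rate Q = daily volume / 24 h = 215 / 24 = 8.95833 m^3/h

8.95833 m^3/h


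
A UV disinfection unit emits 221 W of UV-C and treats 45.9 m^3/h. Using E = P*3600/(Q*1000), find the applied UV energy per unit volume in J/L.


Energy delivered per hour = 221 W * 3600 s = 795600 J/h
Volume treated per hour = 45.9 m^3/h * 1000 = 45900 L/h
dose = 795600 / 45900 = 17.3333 J/L

17.3333 J/L


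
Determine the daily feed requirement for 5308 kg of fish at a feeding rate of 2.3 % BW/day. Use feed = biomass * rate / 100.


Feeding rate fraction = 2.3% / 100 = 0.023
Daily feed = 5308 kg * 0.023 = 122.084 kg/day

122.084 kg/day


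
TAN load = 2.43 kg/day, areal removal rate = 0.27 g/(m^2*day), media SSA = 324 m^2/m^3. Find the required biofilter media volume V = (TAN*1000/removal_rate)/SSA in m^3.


A = 2.43*1000 / 0.27 = 9000 m^2
V = 9000 / 324 = 27.7778

27.7778 m^3


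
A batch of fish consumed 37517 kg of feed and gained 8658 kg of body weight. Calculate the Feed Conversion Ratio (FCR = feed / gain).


FCR = feed consumed / weight gained
FCR = 37517 kg / 8658 kg = 4.33322

4.33322


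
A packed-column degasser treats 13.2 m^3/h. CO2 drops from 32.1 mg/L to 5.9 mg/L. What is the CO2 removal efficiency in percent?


CO2_out / CO2_in = 5.9 / 32.1 = 0.18380062
Fraction remaining = 0.18380062
efficiency = (1 - 0.18380062) * 100 = 81.6199 %

81.6199 %


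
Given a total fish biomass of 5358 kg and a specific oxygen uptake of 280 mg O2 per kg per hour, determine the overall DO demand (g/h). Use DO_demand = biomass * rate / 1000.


Total O2 consumption (mg/h) = 5358 kg * 280 mg/(kg*h) = 1500240 mg/h
Convert to g/h: 1500240 / 1000 = 1500.24 g/h

1500.24 g/h


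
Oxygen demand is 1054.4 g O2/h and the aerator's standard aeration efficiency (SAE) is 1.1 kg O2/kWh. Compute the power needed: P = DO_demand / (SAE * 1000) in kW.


SAE in g O2/kWh = 1.1 * 1000 = 1100 g/kWh
P = DO_demand / SAE_g = 1054.4 / 1100 = 0.958545 kW

0.958545 kW


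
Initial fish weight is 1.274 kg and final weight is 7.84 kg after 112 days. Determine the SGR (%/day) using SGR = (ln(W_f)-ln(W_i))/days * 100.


ln(W_f) = ln(7.84) = 2.0592388
ln(W_i) = ln(1.274) = 0.24216156
ln(W_f) - ln(W_i) = 2.0592388 - 0.24216156 = 1.8170772
SGR = 1.8170772 / 112 * 100 = 1.62239 %/day

1.62239 %/day


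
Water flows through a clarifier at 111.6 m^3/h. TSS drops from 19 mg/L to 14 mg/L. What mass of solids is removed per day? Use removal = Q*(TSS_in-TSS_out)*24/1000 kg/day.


Concentration drop: TSS_in - TSS_out = 19 - 14 = 5 mg/L
Hourly solids removed = Q * dTSS = 111.6 m^3/h * 5 mg/L = 558 g/h  (m^3/h * mg/L = g/h)
Daily solids removed = 558 * 24 = 13392 g/day
Convert g to kg: 13392 / 1000 = 13.392 kg/day

13.392 kg/day


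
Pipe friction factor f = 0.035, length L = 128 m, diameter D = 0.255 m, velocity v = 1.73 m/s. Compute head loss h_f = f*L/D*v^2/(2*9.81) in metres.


v^2 = 1.73^2 = 2.9929 m^2/s^2
L/D = 128/0.255 = 501.96078
h_f = f*(L/D)*v^2/(2g) = 0.035 * 501.96078 * 2.9929 / 19.62 = 2.67998 m

2.67998 m


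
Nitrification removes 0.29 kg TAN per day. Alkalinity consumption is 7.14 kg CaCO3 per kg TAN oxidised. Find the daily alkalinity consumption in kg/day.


Alkalinity factor: 7.14 kg CaCO3 consumed per kg TAN nitrified
alk = 0.29 kg TAN * 7.14 = 2.0706 kg CaCO3/day

2.0706 kg CaCO3/day


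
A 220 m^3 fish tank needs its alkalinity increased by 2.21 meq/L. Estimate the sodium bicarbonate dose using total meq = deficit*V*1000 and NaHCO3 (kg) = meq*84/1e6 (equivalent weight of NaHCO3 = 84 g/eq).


Tank volume in L = 220 m^3 * 1000 = 220000 L
Total meq required = 2.21 meq/L * 220000 L = 486200 meq
NaHCO3 mass = 486200 meq * 84 mg/meq / 1e6 = 40.8408 kg

40.8408 kg


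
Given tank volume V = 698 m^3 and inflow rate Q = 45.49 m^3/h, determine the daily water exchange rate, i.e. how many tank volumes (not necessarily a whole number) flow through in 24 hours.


Daily flow volume = 45.49 m^3/h * 24 h = 1091.76 m^3/day
Exchanges = daily flow / tank volume = 1091.76 / 698 = 1.56413 exchanges/day

1.56413 exchanges/day


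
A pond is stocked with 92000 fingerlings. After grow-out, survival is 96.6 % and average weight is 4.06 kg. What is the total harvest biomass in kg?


Survivors = 92000 * 96.6/100 = 88872 fish
Harvest biomass = survivors * W_f = 88872 * 4.06 = 360820.32 kg

360820.32 kg


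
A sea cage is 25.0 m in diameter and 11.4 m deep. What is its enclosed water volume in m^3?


r = d/2 = 25.0/2 = 12.5 m
Base area = pi*r^2 = pi*12.5^2 = 490.87385 m^2
Volume = 490.87385 * 11.4 = 5595.96 m^3

5595.96 m^3


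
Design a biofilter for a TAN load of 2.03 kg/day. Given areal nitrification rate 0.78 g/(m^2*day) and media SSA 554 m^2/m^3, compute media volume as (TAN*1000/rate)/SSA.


A = 2.03*1000 / 0.78 = 2602.5641 m^2
V = 2602.5641 / 554 = 4.69777

4.69777 m^3


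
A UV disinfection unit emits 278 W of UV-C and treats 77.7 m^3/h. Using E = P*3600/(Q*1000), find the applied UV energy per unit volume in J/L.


Energy delivered per hour = 278 W * 3600 s = 1000800 J/h
Volume treated per hour = 77.7 m^3/h * 1000 = 77700 L/h
dose = 1000800 / 77700 = 12.8803 J/L

12.8803 J/L


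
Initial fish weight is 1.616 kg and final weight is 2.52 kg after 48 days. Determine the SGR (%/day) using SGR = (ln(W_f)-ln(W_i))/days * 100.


ln(W_f) = ln(2.52) = 0.9242589
ln(W_i) = ln(1.616) = 0.47995396
ln(W_f) - ln(W_i) = 0.9242589 - 0.47995396 = 0.44430494
SGR = 0.44430494 / 48 * 100 = 0.925635 %/day

0.925635 %/day


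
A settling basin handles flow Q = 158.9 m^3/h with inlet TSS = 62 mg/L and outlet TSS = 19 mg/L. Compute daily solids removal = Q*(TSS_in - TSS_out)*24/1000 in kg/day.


Concentration drop: TSS_in - TSS_out = 62 - 19 = 43 mg/L
Hourly solids removed = Q * dTSS = 158.9 m^3/h * 43 mg/L = 6832.7 g/h  (m^3/h * mg/L = g/h)
Daily solids removed = 6832.7 * 24 = 163984.8 g/day
Convert g to kg: 163984.8 / 1000 = 163.9848 kg/day

163.9848 kg/day


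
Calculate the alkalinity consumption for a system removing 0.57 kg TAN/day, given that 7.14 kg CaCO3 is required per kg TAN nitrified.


Alkalinity factor: 7.14 kg CaCO3 consumed per kg TAN nitrified
alk = 0.57 kg TAN * 7.14 = 4.0698 kg CaCO3/day

4.0698 kg CaCO3/day


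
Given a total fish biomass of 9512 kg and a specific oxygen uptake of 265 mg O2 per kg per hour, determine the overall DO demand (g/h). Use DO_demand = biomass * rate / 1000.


Total O2 consumption (mg/h) = 9512 kg * 265 mg/(kg*h) = 2520680 mg/h
Convert to g/h: 2520680 / 1000 = 2520.68 g/h

2520.68 g/h


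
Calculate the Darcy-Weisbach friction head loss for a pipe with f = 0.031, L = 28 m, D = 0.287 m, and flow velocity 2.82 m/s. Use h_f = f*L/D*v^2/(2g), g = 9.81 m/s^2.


v^2 = 2.82^2 = 7.9524 m^2/s^2
L/D = 28/0.287 = 97.560976
h_f = f*(L/D)*v^2/(2g) = 0.031 * 97.560976 * 7.9524 / 19.62 = 1.22585 m

1.22585 m


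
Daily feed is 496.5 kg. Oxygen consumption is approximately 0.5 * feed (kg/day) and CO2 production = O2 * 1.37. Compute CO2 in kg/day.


O2 = 496.5 * 0.5 = 248.25
CO2 = 248.25 * 1.37 = 340.1025

340.1025 kg/day


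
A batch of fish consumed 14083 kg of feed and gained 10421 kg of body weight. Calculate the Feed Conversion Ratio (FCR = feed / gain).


FCR = feed consumed / weight gained
FCR = 14083 kg / 10421 kg = 1.35141

1.35141


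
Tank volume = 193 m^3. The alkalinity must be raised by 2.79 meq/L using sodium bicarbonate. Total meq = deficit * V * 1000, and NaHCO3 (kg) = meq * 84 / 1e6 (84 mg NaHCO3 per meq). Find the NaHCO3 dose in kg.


Tank volume in L = 193 m^3 * 1000 = 193000 L
Total meq required = 2.79 meq/L * 193000 L = 538470 meq
NaHCO3 mass = 538470 meq * 84 mg/meq / 1e6 = 45.2315 kg

45.2315 kg


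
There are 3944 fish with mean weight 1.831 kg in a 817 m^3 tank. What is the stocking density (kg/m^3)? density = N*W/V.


Total biomass = 3944 fish * 1.831 kg = 7221.464 kg
Density = total biomass / volume = 7221.464 / 817 = 8.839 kg/m^3

8.839 kg/m^3


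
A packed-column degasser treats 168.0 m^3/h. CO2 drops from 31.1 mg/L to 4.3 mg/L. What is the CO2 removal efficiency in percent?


CO2_out / CO2_in = 4.3 / 31.1 = 0.13826367
Fraction remaining = 0.13826367
efficiency = (1 - 0.13826367) * 100 = 86.1736 %

86.1736 %


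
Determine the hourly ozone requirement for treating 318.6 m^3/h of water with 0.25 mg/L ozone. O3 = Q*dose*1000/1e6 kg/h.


O3 demand (mg/h) = Q * dose * 1000 = 318.6 * 0.25 * 1000 = 79650 mg/h
Convert mg to kg: 79650 / 1e6 = 0.07965 kg/h

0.07965 kg/h


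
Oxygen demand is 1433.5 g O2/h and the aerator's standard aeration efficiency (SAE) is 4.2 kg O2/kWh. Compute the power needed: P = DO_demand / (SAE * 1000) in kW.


SAE in g O2/kWh = 4.2 * 1000 = 4200 g/kWh
P = DO_demand / SAE_g = 1433.5 / 4200 = 0.34131 kW

0.34131 kW


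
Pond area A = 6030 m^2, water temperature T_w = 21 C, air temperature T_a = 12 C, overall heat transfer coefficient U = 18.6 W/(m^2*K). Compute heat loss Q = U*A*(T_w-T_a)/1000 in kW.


Temperature difference dT = 21 - 12 = 9 K
Heat loss (W) = U * A * dT = 18.6 * 6030 * 9 = 1009422 W
Convert to kW: 1009422 / 1000 = 1009.422 kW

1009.422 kW


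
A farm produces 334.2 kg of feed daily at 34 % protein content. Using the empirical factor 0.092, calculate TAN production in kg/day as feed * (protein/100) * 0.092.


Protein in feed = 334.2 * 34/100 = 113.628 kg/day
TAN = protein * 0.092 = 113.628 * 0.092 = 10.453776 kg/day

10.453776 kg/day


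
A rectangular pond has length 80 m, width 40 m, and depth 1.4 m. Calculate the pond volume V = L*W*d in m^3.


Base area = L * W = 80 * 40 = 3200 m^2
Volume = area * depth = 3200 * 1.4 = 4480 m^3

4480 m^3


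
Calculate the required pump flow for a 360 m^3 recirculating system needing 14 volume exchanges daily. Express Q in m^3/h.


Daily recirculation volume = 360 m^3 * 14 = 5040 m^3/day
Flow rate Q = daily volume / 24 h = 5040 / 24 = 210 m^3/h

210 m^3/h


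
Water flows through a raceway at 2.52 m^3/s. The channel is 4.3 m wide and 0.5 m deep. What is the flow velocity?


Cross-sectional area = W * d = 4.3 * 0.5 = 2.15 m^2
Velocity = Q / A = 2.52 / 2.15 = 1.17209 m/s

1.17209 m/s


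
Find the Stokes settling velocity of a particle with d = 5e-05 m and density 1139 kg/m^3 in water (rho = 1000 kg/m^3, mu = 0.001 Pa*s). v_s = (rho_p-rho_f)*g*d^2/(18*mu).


Density difference: rho_p - rho_f = 1139 - 1000 = 139 kg/m^3
d^2 = (5e-05)^2 = 2.5e-09 m^2
Numerator = (rho_p - rho_f) * g * d^2 = 139 * 9.81 * 2.5e-09 = 3.408975e-06
Denominator = 18 * mu = 18 * 0.001 = 0.018
v_s = 3.408975e-06 / 0.018 = 1.89387e-04 m/s
Check: Re = rho_f * v_s * d / mu = 1000 * 1.89387e-04 * 5e-05 / 0.001 = 0.00947 < 1, so Stokes' law applies.

1.89387e-04 m/s


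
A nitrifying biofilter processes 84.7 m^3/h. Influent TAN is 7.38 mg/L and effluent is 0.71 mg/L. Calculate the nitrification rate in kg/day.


Concentration drop: TAN_in - TAN_out = 7.38 - 0.71 = 6.67 mg/L
Hourly TAN removed = Q * dTAN = 84.7 m^3/h * 6.67 mg/L = 564.949 g/h  (m^3/h * mg/L = g/h)
Daily TAN removed = 564.949 * 24 = 13558.776 g/day
Convert to kg/day: 13558.776 / 1000 = 13.558776 kg/day

13.558776 kg/day


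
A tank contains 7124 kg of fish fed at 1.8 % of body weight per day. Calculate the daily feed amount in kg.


Feeding rate fraction = 1.8% / 100 = 0.018
Daily feed = 7124 kg * 0.018 = 128.232 kg/day

128.232 kg/day


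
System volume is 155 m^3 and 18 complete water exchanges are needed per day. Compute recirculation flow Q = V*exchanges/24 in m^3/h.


Daily recirculation volume = 155 m^3 * 18 = 2790 m^3/day
Flow rate Q = daily volume / 24 h = 2790 / 24 = 116.25 m^3/h

116.25 m^3/h


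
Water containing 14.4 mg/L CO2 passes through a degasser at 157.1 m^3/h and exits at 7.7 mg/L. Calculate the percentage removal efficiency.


CO2_out / CO2_in = 7.7 / 14.4 = 0.53472222
Fraction remaining = 0.53472222
efficiency = (1 - 0.53472222) * 100 = 46.5278 %

46.5278 %


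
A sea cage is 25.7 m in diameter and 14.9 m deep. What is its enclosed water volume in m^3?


r = d/2 = 25.7/2 = 12.85 m
Base area = pi*r^2 = pi*12.85^2 = 518.74763 m^2
Volume = 518.74763 * 14.9 = 7729.34 m^3

7729.34 m^3


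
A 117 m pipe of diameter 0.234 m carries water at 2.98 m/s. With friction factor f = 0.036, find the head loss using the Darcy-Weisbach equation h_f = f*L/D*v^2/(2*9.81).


v^2 = 2.98^2 = 8.8804 m^2/s^2
L/D = 117/0.234 = 500
h_f = f*(L/D)*v^2/(2g) = 0.036 * 500 * 8.8804 / 19.62 = 8.14716 m

8.14716 m


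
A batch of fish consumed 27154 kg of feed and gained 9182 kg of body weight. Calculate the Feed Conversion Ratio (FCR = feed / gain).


FCR = feed consumed / weight gained
FCR = 27154 kg / 9182 kg = 2.95731

2.95731


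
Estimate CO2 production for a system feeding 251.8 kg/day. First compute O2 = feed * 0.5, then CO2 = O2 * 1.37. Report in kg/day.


O2 = 251.8 * 0.5 = 125.9
CO2 = 125.9 * 1.37 = 172.483

172.483 kg/day


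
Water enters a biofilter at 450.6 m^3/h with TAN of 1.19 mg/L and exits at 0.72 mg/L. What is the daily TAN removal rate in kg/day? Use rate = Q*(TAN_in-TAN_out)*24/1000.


Concentration drop: TAN_in - TAN_out = 1.19 - 0.72 = 0.47 mg/L
Hourly TAN removed = Q * dTAN = 450.6 m^3/h * 0.47 mg/L = 211.782 g/h  (m^3/h * mg/L = g/h)
Daily TAN removed = 211.782 * 24 = 5082.768 g/day
Convert to kg/day: 5082.768 / 1000 = 5.082768 kg/day

5.082768 kg/day


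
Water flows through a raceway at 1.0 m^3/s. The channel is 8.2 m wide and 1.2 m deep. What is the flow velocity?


Cross-sectional area = W * d = 8.2 * 1.2 = 9.84 m^2
Velocity = Q / A = 1.0 / 9.84 = 0.101626 m/s

0.101626 m/s


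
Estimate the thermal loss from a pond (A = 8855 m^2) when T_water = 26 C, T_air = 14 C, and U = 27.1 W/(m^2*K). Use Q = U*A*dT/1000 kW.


Temperature difference dT = 26 - 14 = 12 K
Heat loss (W) = U * A * dT = 27.1 * 8855 * 12 = 2879646 W
Convert to kW: 2879646 / 1000 = 2879.646 kW

2879.646 kW


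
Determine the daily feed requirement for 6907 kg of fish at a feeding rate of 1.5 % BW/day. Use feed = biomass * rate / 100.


Feeding rate fraction = 1.5% / 100 = 0.015
Daily feed = 6907 kg * 0.015 = 103.605 kg/day

103.605 kg/day


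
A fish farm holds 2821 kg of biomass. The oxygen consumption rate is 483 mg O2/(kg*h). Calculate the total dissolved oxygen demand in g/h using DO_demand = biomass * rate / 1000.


Total O2 consumption (mg/h) = 2821 kg * 483 mg/(kg*h) = 1362543 mg/h
Convert to g/h: 1362543 / 1000 = 1362.543 g/h

1362.543 g/h


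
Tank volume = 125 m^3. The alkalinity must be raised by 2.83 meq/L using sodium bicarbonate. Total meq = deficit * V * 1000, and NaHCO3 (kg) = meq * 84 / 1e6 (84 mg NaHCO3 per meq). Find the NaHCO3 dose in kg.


Tank volume in L = 125 m^3 * 1000 = 125000 L
Total meq required = 2.83 meq/L * 125000 L = 353750 meq
NaHCO3 mass = 353750 meq * 84 mg/meq / 1e6 = 29.715 kg

29.715 kg


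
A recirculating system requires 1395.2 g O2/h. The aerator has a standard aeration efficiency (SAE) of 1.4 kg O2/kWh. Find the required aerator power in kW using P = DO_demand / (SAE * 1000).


SAE in g O2/kWh = 1.4 * 1000 = 1400 g/kWh
P = DO_demand / SAE_g = 1395.2 / 1400 = 0.996571 kW

0.996571 kW


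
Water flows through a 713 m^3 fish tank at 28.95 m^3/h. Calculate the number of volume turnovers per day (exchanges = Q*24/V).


Daily flow volume = 28.95 m^3/h * 24 h = 694.8 m^3/day
Exchanges = daily flow / tank volume = 694.8 / 713 = 0.974474 exchanges/day

0.974474 exchanges/day


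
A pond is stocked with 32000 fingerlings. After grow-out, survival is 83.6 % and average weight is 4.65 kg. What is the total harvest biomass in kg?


Survivors = 32000 * 83.6/100 = 26752 fish
Harvest biomass = survivors * W_f = 26752 * 4.65 = 124396.8 kg

124396.8 kg


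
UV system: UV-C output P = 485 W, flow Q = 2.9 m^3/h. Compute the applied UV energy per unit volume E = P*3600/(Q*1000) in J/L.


Energy delivered per hour = 485 W * 3600 s = 1746000 J/h
Volume treated per hour = 2.9 m^3/h * 1000 = 2900 L/h
dose = 1746000 / 2900 = 602.069 J/L

602.069 J/L


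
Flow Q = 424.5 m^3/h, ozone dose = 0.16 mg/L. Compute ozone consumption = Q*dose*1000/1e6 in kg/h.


O3 demand (mg/h) = Q * dose * 1000 = 424.5 * 0.16 * 1000 = 67920 mg/h
Convert mg to kg: 67920 / 1e6 = 0.06792 kg/h

0.06792 kg/h


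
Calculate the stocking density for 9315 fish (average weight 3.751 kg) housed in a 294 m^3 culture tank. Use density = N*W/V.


Total biomass = 9315 fish * 3.751 kg = 34940.565 kg
Density = total biomass / volume = 34940.565 / 294 = 118.845 kg/m^3

118.845 kg/m^3


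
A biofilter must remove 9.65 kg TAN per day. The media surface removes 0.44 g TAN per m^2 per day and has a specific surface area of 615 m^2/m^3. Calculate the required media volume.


A = 9.65*1000 / 0.44 = 21931.818 m^2
V = 21931.818 / 615 = 35.6615

35.6615 m^3


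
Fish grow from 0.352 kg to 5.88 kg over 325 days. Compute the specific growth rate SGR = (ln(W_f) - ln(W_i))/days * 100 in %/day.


ln(W_f) = ln(5.88) = 1.7715568
ln(W_i) = ln(0.352) = -1.0441241
ln(W_f) - ln(W_i) = 1.7715568 - -1.0441241 = 2.8156809
SGR = 2.8156809 / 325 * 100 = 0.866363 %/day

0.866363 %/day


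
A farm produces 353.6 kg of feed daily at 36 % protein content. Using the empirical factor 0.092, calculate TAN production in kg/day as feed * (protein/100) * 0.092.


Protein in feed = 353.6 * 36/100 = 127.296 kg/day
TAN = protein * 0.092 = 127.296 * 0.092 = 11.711232 kg/day

11.711232 kg/day


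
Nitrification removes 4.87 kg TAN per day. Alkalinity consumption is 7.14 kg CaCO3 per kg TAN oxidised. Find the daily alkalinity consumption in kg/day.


Alkalinity factor: 7.14 kg CaCO3 consumed per kg TAN nitrified
alk = 4.87 kg TAN * 7.14 = 34.7718 kg CaCO3/day

34.7718 kg CaCO3/day


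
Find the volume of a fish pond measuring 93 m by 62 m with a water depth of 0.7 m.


Base area = L * W = 93 * 62 = 5766 m^2
Volume = area * depth = 5766 * 0.7 = 4036.2 m^3

4036.2 m^3


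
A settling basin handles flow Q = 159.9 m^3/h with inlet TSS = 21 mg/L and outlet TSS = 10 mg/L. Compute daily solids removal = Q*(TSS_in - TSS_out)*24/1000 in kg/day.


Concentration drop: TSS_in - TSS_out = 21 - 10 = 11 mg/L
Hourly solids removed = Q * dTSS = 159.9 m^3/h * 11 mg/L = 1758.9 g/h  (m^3/h * mg/L = g/h)
Daily solids removed = 1758.9 * 24 = 42213.6 g/day
Convert g to kg: 42213.6 / 1000 = 42.2136 kg/day

42.2136 kg/day


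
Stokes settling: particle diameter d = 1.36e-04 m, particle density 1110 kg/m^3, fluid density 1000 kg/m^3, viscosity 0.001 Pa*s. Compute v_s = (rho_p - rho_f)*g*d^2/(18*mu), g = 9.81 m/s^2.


Density difference: rho_p - rho_f = 1110 - 1000 = 110 kg/m^3
d^2 = (1.36e-04)^2 = 1.8496e-08 m^2
Numerator = (rho_p - rho_f) * g * d^2 = 110 * 9.81 * 1.8496e-08 = 1.9959034e-05
Denominator = 18 * mu = 18 * 0.001 = 0.018
v_s = 1.9959034e-05 / 0.018 = 0.00110884 m/s
Check: Re = rho_f * v_s * d / mu = 1000 * 0.00110884 * 1.36e-04 / 0.001 = 0.151 < 1, so Stokes' law applies.

0.00110884 m/s


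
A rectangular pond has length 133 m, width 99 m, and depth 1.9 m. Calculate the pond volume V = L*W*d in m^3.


Base area = L * W = 133 * 99 = 13167 m^2
Volume = area * depth = 13167 * 1.9 = 25017.3 m^3

25017.3 m^3


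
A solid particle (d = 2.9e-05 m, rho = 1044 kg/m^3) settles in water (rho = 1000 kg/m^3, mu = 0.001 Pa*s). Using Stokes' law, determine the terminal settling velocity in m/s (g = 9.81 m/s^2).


Density difference: rho_p - rho_f = 1044 - 1000 = 44 kg/m^3
d^2 = (2.9e-05)^2 = 8.41e-10 m^2
Numerator = (rho_p - rho_f) * g * d^2 = 44 * 9.81 * 8.41e-10 = 3.6300924e-07
Denominator = 18 * mu = 18 * 0.001 = 0.018
v_s = 3.6300924e-07 / 0.018 = 2.01672e-05 m/s
Check: Re = rho_f * v_s * d / mu = 1000 * 2.01672e-05 * 2.9e-05 / 0.001 = 5.85e-04 < 1, so Stokes' law applies.

2.01672e-05 m/s
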